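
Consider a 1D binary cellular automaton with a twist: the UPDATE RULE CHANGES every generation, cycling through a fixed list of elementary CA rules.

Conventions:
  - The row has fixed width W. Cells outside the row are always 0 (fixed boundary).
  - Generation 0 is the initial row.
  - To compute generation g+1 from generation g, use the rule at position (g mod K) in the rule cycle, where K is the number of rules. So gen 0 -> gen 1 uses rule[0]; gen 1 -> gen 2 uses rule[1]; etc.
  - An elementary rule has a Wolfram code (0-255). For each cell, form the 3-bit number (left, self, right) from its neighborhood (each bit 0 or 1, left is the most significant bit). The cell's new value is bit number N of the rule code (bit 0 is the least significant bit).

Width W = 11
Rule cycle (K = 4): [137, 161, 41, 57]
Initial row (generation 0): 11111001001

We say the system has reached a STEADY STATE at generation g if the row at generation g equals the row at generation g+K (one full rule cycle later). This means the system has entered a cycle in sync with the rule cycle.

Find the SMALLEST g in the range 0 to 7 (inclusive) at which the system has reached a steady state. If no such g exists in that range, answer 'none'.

Answer: none

Derivation:
Gen 0: 11111001001
Gen 1 (rule 137): 11110000000
Gen 2 (rule 161): 01100111111
Gen 3 (rule 41): 01000100000
Gen 4 (rule 57): 00110011111
Gen 5 (rule 137): 10100011110
Gen 6 (rule 161): 01001001100
Gen 7 (rule 41): 00000001001
Gen 8 (rule 57): 11111100100
Gen 9 (rule 137): 11111000001
Gen 10 (rule 161): 01110011100
Gen 11 (rule 41): 01000010001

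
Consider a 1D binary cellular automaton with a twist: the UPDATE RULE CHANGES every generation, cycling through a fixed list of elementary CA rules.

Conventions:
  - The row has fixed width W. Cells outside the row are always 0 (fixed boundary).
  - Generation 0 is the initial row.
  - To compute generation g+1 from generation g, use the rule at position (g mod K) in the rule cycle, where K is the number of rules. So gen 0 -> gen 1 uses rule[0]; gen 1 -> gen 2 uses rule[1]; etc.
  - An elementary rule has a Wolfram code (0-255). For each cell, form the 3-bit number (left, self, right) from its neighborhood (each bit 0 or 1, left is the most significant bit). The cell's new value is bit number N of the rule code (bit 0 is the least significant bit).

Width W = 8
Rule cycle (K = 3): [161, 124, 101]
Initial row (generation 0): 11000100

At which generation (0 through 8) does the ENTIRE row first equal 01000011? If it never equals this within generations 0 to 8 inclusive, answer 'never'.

Gen 0: 11000100
Gen 1 (rule 161): 00010001
Gen 2 (rule 124): 00011001
Gen 3 (rule 101): 11001001
Gen 4 (rule 161): 00000000
Gen 5 (rule 124): 00000000
Gen 6 (rule 101): 11111111
Gen 7 (rule 161): 01111110
Gen 8 (rule 124): 01000011

Answer: 8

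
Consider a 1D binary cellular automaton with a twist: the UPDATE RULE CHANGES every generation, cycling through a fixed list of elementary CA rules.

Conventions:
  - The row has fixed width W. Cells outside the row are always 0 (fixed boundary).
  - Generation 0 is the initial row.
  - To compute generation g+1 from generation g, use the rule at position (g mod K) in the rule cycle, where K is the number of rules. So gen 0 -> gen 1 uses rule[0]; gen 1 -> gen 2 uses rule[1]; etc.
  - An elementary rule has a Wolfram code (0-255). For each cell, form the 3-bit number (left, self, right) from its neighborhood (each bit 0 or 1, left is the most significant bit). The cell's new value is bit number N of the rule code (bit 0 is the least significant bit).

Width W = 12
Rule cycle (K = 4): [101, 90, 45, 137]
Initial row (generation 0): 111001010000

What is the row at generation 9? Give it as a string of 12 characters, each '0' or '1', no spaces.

Gen 0: 111001010000
Gen 1 (rule 101): 001001110111
Gen 2 (rule 90): 010111010101
Gen 3 (rule 45): 011100111111
Gen 4 (rule 137): 011000111110
Gen 5 (rule 101): 001010000010
Gen 6 (rule 90): 010001000101
Gen 7 (rule 45): 010101010111
Gen 8 (rule 137): 000000000110
Gen 9 (rule 101): 111111110010

Answer: 111111110010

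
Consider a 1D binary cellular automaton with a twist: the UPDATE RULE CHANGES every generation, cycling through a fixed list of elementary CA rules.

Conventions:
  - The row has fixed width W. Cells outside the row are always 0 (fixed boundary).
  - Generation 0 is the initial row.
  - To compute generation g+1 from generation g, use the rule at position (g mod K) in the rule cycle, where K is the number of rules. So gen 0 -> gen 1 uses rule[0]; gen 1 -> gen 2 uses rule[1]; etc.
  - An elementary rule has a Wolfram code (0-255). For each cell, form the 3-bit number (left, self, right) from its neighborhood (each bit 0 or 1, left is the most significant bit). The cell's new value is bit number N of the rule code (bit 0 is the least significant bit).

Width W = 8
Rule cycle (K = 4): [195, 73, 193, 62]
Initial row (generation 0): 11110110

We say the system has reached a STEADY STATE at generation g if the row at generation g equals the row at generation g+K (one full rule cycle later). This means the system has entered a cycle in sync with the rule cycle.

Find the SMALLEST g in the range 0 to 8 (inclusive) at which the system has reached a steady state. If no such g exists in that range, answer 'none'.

Gen 0: 11110110
Gen 1 (rule 195): 01110010
Gen 2 (rule 73): 01010000
Gen 3 (rule 193): 00000111
Gen 4 (rule 62): 00001100
Gen 5 (rule 195): 11110101
Gen 6 (rule 73): 10010000
Gen 7 (rule 193): 00000111
Gen 8 (rule 62): 00001100
Gen 9 (rule 195): 11110101
Gen 10 (rule 73): 10010000
Gen 11 (rule 193): 00000111
Gen 12 (rule 62): 00001100

Answer: 3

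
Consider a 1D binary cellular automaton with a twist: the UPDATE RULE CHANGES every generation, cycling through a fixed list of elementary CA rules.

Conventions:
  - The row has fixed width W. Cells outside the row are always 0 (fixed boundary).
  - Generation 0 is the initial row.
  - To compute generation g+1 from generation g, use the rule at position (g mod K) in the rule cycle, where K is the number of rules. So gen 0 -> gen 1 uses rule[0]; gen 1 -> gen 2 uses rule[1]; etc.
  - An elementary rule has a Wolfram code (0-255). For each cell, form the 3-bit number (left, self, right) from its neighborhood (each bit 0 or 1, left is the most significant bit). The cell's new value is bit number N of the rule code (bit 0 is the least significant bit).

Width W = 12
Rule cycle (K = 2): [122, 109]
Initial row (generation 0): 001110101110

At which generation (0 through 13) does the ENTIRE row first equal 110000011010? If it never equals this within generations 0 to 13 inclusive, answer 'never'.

Gen 0: 001110101110
Gen 1 (rule 122): 011011011011
Gen 2 (rule 109): 011111111111
Gen 3 (rule 122): 110000000001
Gen 4 (rule 109): 110111111101
Gen 5 (rule 122): 111100000110
Gen 6 (rule 109): 100101110110
Gen 7 (rule 122): 011011011111
Gen 8 (rule 109): 011111110001
Gen 9 (rule 122): 110000011010
Gen 10 (rule 109): 110111011110
Gen 11 (rule 122): 111101110011
Gen 12 (rule 109): 100111010011
Gen 13 (rule 122): 011101101111

Answer: 9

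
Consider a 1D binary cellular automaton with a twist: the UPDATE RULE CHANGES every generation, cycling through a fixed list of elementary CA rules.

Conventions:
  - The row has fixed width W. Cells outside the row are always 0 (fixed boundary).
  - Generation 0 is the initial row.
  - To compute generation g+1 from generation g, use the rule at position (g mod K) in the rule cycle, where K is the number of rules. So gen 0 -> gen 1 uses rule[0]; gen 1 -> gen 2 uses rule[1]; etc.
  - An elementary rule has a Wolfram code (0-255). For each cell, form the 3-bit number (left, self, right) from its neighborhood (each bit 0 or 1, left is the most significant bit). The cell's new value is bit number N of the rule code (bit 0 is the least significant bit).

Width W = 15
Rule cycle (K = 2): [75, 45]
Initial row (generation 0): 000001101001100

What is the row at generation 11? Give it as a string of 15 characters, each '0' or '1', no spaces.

Gen 0: 000001101001100
Gen 1 (rule 75): 111111100011101
Gen 2 (rule 45): 100000001010011
Gen 3 (rule 75): 001111110000111
Gen 4 (rule 45): 101000000110100
Gen 5 (rule 75): 000011111110001
Gen 6 (rule 45): 111010000000101
Gen 7 (rule 75): 101000111111000
Gen 8 (rule 45): 111010100000011
Gen 9 (rule 75): 101000001111111
Gen 10 (rule 45): 111011101000000
Gen 11 (rule 75): 101010100011111

Answer: 101010100011111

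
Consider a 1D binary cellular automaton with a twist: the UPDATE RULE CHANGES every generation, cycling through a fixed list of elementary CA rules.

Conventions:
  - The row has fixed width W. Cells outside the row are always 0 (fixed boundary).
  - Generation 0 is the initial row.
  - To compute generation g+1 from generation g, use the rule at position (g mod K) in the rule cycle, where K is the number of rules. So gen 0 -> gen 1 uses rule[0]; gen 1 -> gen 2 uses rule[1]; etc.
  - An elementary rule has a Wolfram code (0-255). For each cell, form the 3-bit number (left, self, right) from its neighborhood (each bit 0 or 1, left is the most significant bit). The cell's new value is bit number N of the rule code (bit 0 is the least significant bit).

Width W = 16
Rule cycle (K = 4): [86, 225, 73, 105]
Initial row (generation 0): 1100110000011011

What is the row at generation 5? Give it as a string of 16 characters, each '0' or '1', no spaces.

Answer: 1101110000010101

Derivation:
Gen 0: 1100110000011011
Gen 1 (rule 86): 0111011000101001
Gen 2 (rule 225): 0011101010010000
Gen 3 (rule 73): 1010100000000111
Gen 4 (rule 105): 0101001111110101
Gen 5 (rule 86): 1101110000010101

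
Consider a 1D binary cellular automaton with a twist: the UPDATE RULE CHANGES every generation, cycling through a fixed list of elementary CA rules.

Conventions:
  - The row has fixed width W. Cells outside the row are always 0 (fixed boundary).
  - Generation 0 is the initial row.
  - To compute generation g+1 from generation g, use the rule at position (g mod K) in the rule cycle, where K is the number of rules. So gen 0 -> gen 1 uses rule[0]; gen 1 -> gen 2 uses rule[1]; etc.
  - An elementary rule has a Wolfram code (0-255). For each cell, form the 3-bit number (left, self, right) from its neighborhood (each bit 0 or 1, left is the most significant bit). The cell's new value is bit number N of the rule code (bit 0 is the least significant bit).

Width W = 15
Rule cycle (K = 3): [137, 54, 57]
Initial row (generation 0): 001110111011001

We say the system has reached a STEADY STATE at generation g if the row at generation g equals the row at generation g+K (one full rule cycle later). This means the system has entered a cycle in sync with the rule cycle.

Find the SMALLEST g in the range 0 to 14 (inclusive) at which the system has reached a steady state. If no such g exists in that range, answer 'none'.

Gen 0: 001110111011001
Gen 1 (rule 137): 101100110010000
Gen 2 (rule 54): 110011001111000
Gen 3 (rule 57): 101010101000111
Gen 4 (rule 137): 000000000010110
Gen 5 (rule 54): 000000000111001
Gen 6 (rule 57): 111111110100100
Gen 7 (rule 137): 111111100000001
Gen 8 (rule 54): 000000010000011
Gen 9 (rule 57): 111111001111010
Gen 10 (rule 137): 111110001110000
Gen 11 (rule 54): 000001010001000
Gen 12 (rule 57): 111100101100111
Gen 13 (rule 137): 111000001000110
Gen 14 (rule 54): 000100011101001
Gen 15 (rule 57): 110011010010100
Gen 16 (rule 137): 100010000000001
Gen 17 (rule 54): 110111000000011

Answer: none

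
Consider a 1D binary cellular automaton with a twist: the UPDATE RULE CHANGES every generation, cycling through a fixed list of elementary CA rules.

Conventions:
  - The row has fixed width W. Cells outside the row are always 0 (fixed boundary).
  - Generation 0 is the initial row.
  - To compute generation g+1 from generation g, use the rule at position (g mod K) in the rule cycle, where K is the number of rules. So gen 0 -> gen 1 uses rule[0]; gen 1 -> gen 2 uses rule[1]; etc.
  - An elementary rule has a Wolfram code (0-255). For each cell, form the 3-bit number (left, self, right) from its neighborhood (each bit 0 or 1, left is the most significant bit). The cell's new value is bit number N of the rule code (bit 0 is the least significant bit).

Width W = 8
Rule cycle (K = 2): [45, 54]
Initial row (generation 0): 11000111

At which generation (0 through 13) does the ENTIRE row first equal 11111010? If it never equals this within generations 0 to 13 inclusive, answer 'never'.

Answer: never

Derivation:
Gen 0: 11000111
Gen 1 (rule 45): 10010100
Gen 2 (rule 54): 11111110
Gen 3 (rule 45): 10000000
Gen 4 (rule 54): 11000000
Gen 5 (rule 45): 10011111
Gen 6 (rule 54): 11100000
Gen 7 (rule 45): 10001111
Gen 8 (rule 54): 11010000
Gen 9 (rule 45): 10110111
Gen 10 (rule 54): 11001000
Gen 11 (rule 45): 10001011
Gen 12 (rule 54): 11011100
Gen 13 (rule 45): 10110001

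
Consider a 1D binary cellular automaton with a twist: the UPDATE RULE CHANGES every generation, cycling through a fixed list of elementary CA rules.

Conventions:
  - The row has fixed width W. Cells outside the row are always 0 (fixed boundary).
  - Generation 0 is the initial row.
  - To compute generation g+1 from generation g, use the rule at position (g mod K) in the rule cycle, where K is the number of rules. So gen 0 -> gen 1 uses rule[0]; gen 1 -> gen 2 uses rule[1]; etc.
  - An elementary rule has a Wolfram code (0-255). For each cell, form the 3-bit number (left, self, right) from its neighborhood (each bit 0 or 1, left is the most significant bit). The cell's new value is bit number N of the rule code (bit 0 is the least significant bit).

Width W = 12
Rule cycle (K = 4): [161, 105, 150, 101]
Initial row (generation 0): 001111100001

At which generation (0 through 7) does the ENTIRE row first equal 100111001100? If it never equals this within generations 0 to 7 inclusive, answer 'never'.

Gen 0: 001111100001
Gen 1 (rule 161): 100111001100
Gen 2 (rule 105): 000101001101
Gen 3 (rule 150): 001101110001
Gen 4 (rule 101): 100110010101
Gen 5 (rule 161): 000000001010
Gen 6 (rule 105): 111111100100
Gen 7 (rule 150): 011111011110

Answer: 1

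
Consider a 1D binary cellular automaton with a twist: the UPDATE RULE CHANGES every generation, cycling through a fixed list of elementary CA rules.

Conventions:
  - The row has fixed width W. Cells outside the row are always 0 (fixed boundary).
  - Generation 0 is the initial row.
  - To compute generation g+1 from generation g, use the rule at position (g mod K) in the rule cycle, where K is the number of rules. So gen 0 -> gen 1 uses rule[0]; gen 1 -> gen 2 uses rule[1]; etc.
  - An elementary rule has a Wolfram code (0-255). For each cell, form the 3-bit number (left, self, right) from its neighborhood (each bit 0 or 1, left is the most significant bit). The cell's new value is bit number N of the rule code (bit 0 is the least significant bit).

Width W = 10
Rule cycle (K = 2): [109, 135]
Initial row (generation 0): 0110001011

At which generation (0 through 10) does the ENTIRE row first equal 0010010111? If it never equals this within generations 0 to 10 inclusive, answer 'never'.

Answer: never

Derivation:
Gen 0: 0110001011
Gen 1 (rule 109): 0110101111
Gen 2 (rule 135): 1000100110
Gen 3 (rule 109): 1010100110
Gen 4 (rule 135): 1010101000
Gen 5 (rule 109): 1111111011
Gen 6 (rule 135): 0111110000
Gen 7 (rule 109): 0100010111
Gen 8 (rule 135): 1101110010
Gen 9 (rule 109): 1111010010
Gen 10 (rule 135): 0110010110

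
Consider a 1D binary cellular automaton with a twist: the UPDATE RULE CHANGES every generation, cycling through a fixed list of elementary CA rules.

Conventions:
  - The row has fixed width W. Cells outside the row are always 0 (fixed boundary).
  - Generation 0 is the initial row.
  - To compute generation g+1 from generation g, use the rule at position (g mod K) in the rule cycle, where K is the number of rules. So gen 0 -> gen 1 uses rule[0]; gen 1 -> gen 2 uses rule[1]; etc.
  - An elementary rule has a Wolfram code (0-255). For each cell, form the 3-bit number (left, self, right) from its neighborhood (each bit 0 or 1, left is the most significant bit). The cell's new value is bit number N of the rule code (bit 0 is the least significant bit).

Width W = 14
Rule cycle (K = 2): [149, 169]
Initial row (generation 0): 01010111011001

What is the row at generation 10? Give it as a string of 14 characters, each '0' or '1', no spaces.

Answer: 00101011000010

Derivation:
Gen 0: 01010111011001
Gen 1 (rule 149): 01010010000101
Gen 2 (rule 169): 00100000110010
Gen 3 (rule 149): 10111110001011
Gen 4 (rule 169): 01111100100110
Gen 5 (rule 149): 00111010110001
Gen 6 (rule 169): 10110101100100
Gen 7 (rule 149): 10000100010111
Gen 8 (rule 169): 00110001001110
Gen 9 (rule 149): 10001101100101
Gen 10 (rule 169): 00101011000010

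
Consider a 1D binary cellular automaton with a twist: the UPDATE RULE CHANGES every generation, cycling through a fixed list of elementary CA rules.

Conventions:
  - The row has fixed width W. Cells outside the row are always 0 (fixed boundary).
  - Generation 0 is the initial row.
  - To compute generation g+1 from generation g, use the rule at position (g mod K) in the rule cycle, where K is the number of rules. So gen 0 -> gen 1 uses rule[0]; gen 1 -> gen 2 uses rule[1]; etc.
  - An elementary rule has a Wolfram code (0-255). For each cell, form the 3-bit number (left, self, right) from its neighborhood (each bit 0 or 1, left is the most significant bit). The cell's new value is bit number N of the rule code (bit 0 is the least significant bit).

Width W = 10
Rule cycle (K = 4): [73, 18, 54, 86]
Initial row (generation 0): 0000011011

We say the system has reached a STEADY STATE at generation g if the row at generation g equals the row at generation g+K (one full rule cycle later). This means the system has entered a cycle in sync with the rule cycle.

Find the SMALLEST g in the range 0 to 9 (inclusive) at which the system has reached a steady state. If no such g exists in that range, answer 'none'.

Answer: 2

Derivation:
Gen 0: 0000011011
Gen 1 (rule 73): 1111011011
Gen 2 (rule 18): 0000000000
Gen 3 (rule 54): 0000000000
Gen 4 (rule 86): 0000000000
Gen 5 (rule 73): 1111111111
Gen 6 (rule 18): 0000000000
Gen 7 (rule 54): 0000000000
Gen 8 (rule 86): 0000000000
Gen 9 (rule 73): 1111111111
Gen 10 (rule 18): 0000000000
Gen 11 (rule 54): 0000000000
Gen 12 (rule 86): 0000000000
Gen 13 (rule 73): 1111111111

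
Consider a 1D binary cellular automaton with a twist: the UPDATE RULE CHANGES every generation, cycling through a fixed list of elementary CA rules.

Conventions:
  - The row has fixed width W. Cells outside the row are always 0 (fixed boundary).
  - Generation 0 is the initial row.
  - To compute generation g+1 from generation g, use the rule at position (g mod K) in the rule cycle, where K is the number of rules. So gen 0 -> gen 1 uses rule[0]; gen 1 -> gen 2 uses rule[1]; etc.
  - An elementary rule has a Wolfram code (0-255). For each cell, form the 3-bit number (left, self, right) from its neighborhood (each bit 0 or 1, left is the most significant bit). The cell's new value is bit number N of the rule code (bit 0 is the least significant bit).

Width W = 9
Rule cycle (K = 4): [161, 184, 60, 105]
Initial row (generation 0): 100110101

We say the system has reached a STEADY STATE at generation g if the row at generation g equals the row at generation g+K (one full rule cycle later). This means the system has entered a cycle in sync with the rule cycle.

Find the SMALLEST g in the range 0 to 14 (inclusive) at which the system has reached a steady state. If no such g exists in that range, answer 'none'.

Answer: none

Derivation:
Gen 0: 100110101
Gen 1 (rule 161): 000001010
Gen 2 (rule 184): 000000101
Gen 3 (rule 60): 000000111
Gen 4 (rule 105): 111110101
Gen 5 (rule 161): 011101010
Gen 6 (rule 184): 011010101
Gen 7 (rule 60): 010111111
Gen 8 (rule 105): 001100001
Gen 9 (rule 161): 100001100
Gen 10 (rule 184): 010001010
Gen 11 (rule 60): 011001111
Gen 12 (rule 105): 011001001
Gen 13 (rule 161): 000000000
Gen 14 (rule 184): 000000000
Gen 15 (rule 60): 000000000
Gen 16 (rule 105): 111111111
Gen 17 (rule 161): 011111110
Gen 18 (rule 184): 011111101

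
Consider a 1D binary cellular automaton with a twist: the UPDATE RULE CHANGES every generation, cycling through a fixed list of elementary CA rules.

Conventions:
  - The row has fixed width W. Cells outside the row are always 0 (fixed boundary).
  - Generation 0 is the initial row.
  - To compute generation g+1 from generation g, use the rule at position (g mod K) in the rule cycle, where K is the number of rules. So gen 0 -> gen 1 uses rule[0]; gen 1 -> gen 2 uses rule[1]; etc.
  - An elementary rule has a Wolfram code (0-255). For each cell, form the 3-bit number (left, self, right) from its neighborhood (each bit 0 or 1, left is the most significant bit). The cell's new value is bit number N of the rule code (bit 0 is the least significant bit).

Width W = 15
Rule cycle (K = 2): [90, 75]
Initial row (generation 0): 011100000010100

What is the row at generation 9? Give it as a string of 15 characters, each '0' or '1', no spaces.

Gen 0: 011100000010100
Gen 1 (rule 90): 110110000100010
Gen 2 (rule 75): 110110111001100
Gen 3 (rule 90): 110110101111110
Gen 4 (rule 75): 110110001000010
Gen 5 (rule 90): 110111010100101
Gen 6 (rule 75): 110101000001000
Gen 7 (rule 90): 110000100010100
Gen 8 (rule 75): 110111001100001
Gen 9 (rule 90): 110101111110010

Answer: 110101111110010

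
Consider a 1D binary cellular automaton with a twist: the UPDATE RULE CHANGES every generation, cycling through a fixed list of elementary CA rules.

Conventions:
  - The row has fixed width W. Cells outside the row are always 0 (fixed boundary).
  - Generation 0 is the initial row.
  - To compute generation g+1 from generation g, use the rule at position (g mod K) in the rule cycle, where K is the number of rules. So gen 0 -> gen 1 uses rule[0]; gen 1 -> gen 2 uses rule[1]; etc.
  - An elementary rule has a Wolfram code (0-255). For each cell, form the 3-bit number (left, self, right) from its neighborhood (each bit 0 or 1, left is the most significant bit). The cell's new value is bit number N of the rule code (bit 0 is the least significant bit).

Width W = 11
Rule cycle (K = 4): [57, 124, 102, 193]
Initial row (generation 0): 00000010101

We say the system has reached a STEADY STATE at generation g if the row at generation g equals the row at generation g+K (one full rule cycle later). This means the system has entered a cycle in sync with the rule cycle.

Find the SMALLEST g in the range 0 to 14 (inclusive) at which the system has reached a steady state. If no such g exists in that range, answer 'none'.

Gen 0: 00000010101
Gen 1 (rule 57): 11111001010
Gen 2 (rule 124): 10001101111
Gen 3 (rule 102): 10010110001
Gen 4 (rule 193): 00000010100
Gen 5 (rule 57): 11111001011
Gen 6 (rule 124): 10001101111
Gen 7 (rule 102): 10010110001
Gen 8 (rule 193): 00000010100
Gen 9 (rule 57): 11111001011
Gen 10 (rule 124): 10001101111
Gen 11 (rule 102): 10010110001
Gen 12 (rule 193): 00000010100
Gen 13 (rule 57): 11111001011
Gen 14 (rule 124): 10001101111
Gen 15 (rule 102): 10010110001
Gen 16 (rule 193): 00000010100
Gen 17 (rule 57): 11111001011
Gen 18 (rule 124): 10001101111

Answer: 2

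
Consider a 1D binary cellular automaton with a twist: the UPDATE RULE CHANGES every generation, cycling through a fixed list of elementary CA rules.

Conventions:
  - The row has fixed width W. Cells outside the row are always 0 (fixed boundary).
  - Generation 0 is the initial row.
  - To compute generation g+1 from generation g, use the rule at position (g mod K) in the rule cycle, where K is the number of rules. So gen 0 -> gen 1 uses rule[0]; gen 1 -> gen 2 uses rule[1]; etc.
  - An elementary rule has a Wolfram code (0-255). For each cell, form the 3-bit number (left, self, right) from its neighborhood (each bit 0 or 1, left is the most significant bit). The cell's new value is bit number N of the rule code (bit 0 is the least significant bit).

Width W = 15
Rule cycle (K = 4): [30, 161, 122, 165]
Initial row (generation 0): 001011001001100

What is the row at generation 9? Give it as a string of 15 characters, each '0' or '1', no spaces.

Gen 0: 001011001001100
Gen 1 (rule 30): 011010111111010
Gen 2 (rule 161): 000101011110100
Gen 3 (rule 122): 001010110011010
Gen 4 (rule 165): 101111000000110
Gen 5 (rule 30): 101000100001101
Gen 6 (rule 161): 010010001100010
Gen 7 (rule 122): 101101011110101
Gen 8 (rule 165): 110011101101111
Gen 9 (rule 30): 101110001001000

Answer: 101110001001000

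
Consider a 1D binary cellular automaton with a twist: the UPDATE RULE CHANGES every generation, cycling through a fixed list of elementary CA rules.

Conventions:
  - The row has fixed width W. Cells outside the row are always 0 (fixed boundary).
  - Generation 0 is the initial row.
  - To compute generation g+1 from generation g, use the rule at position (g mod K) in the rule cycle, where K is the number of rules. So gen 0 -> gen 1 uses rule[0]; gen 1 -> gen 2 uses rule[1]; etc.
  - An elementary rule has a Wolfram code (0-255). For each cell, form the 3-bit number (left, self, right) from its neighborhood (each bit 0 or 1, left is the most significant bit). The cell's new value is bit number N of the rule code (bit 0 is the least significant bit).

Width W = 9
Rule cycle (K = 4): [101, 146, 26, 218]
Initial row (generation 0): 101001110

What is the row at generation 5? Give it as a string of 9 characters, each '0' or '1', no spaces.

Answer: 011000101

Derivation:
Gen 0: 101001110
Gen 1 (rule 101): 111000010
Gen 2 (rule 146): 010100101
Gen 3 (rule 26): 100011000
Gen 4 (rule 218): 010111100
Gen 5 (rule 101): 011000101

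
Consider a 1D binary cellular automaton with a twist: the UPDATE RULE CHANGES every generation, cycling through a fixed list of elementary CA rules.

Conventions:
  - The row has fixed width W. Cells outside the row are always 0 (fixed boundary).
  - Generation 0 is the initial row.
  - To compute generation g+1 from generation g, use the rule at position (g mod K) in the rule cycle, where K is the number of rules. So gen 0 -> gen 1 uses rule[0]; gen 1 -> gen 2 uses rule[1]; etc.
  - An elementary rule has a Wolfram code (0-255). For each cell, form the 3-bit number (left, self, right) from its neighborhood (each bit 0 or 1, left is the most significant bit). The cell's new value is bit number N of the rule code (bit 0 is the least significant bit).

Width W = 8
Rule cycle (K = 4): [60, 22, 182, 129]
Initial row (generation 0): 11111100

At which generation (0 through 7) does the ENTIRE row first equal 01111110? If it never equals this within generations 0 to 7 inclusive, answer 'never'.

Answer: never

Derivation:
Gen 0: 11111100
Gen 1 (rule 60): 10000010
Gen 2 (rule 22): 11000111
Gen 3 (rule 182): 00101010
Gen 4 (rule 129): 10000000
Gen 5 (rule 60): 11000000
Gen 6 (rule 22): 00100000
Gen 7 (rule 182): 01110000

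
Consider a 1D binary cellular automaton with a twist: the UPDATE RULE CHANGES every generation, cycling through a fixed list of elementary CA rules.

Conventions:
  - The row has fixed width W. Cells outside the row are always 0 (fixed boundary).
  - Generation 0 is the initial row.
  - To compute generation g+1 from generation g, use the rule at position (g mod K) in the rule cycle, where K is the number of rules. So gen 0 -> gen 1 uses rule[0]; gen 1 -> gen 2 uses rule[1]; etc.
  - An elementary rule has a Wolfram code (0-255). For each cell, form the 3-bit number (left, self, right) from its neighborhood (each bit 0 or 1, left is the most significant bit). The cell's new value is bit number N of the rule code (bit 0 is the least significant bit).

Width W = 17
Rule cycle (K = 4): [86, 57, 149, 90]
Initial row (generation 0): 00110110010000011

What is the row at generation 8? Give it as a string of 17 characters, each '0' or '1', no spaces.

Gen 0: 00110110010000011
Gen 1 (rule 86): 01010011111000101
Gen 2 (rule 57): 00101010000110010
Gen 3 (rule 149): 10101011110001011
Gen 4 (rule 90): 00000010011010011
Gen 5 (rule 86): 00000111101011101
Gen 6 (rule 57): 11110100010110010
Gen 7 (rule 149): 01100111010001011
Gen 8 (rule 90): 11111101001010011

Answer: 11111101001010011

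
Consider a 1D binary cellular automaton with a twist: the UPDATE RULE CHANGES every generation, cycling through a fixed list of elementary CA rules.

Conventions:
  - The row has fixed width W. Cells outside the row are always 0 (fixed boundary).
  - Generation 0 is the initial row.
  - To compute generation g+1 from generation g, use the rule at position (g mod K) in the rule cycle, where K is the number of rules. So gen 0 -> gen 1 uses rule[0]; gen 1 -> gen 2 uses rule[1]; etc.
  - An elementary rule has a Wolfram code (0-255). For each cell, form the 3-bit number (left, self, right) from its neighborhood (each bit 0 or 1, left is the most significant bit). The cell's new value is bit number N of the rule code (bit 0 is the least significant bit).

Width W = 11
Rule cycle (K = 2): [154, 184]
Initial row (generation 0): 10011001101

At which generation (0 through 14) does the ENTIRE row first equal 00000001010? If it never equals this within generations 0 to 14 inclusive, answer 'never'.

Gen 0: 10011001101
Gen 1 (rule 154): 01110111000
Gen 2 (rule 184): 01101110100
Gen 3 (rule 154): 11001100010
Gen 4 (rule 184): 10101010001
Gen 5 (rule 154): 00000001010
Gen 6 (rule 184): 00000000101
Gen 7 (rule 154): 00000001000
Gen 8 (rule 184): 00000000100
Gen 9 (rule 154): 00000001010
Gen 10 (rule 184): 00000000101
Gen 11 (rule 154): 00000001000
Gen 12 (rule 184): 00000000100
Gen 13 (rule 154): 00000001010
Gen 14 (rule 184): 00000000101

Answer: 5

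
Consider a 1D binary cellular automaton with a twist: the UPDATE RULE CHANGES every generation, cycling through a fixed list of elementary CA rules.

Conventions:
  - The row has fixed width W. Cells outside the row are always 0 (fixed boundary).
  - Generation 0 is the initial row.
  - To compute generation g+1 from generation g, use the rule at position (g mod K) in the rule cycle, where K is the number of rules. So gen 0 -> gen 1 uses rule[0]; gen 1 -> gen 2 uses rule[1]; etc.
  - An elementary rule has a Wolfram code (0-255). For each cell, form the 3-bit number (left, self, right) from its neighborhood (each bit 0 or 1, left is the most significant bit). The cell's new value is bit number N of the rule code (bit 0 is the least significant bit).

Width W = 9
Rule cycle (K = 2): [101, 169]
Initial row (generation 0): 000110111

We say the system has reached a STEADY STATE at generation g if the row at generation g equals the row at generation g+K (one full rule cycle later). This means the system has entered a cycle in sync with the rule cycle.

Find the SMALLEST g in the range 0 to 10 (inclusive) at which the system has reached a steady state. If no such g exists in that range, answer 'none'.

Gen 0: 000110111
Gen 1 (rule 101): 110011001
Gen 2 (rule 169): 100010000
Gen 3 (rule 101): 101010111
Gen 4 (rule 169): 010101110
Gen 5 (rule 101): 011110010
Gen 6 (rule 169): 011100000
Gen 7 (rule 101): 000101111
Gen 8 (rule 169): 110011110
Gen 9 (rule 101): 010000010
Gen 10 (rule 169): 000111000
Gen 11 (rule 101): 110001011
Gen 12 (rule 169): 100100110

Answer: none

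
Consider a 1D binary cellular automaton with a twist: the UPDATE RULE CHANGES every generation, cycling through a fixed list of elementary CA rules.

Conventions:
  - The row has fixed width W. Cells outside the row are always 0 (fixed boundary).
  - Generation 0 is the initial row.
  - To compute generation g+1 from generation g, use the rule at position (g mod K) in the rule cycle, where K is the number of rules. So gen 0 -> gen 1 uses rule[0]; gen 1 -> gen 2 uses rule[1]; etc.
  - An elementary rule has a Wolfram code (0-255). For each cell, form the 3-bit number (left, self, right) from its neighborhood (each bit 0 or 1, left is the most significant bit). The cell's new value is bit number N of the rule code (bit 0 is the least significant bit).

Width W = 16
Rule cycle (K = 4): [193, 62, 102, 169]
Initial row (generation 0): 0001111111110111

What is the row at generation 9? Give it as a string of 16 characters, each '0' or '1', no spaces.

Answer: 0000011000000011

Derivation:
Gen 0: 0001111111110111
Gen 1 (rule 193): 1100111111110011
Gen 2 (rule 62): 1011100000001110
Gen 3 (rule 102): 1100100000010010
Gen 4 (rule 169): 1000001111000000
Gen 5 (rule 193): 0011100111011111
Gen 6 (rule 62): 0110011100110000
Gen 7 (rule 102): 1010100101010000
Gen 8 (rule 169): 0101000010100111
Gen 9 (rule 193): 0000011000000011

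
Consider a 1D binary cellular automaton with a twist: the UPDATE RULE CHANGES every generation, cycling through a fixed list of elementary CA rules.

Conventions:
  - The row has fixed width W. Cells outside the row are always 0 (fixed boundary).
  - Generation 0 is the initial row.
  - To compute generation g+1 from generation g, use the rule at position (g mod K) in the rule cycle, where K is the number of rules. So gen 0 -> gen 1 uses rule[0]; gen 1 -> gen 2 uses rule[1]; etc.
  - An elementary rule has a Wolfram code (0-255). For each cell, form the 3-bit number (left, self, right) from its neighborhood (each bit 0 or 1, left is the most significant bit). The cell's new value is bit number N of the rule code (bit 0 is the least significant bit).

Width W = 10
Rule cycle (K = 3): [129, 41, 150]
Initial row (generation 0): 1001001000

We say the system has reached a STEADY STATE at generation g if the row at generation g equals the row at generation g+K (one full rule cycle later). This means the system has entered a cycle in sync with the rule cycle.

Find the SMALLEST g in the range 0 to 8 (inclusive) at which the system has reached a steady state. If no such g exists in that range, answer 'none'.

Answer: none

Derivation:
Gen 0: 1001001000
Gen 1 (rule 129): 0000000011
Gen 2 (rule 41): 1111111010
Gen 3 (rule 150): 0111110011
Gen 4 (rule 129): 0011100000
Gen 5 (rule 41): 1010001111
Gen 6 (rule 150): 1011010110
Gen 7 (rule 129): 0000000000
Gen 8 (rule 41): 1111111111
Gen 9 (rule 150): 0111111110
Gen 10 (rule 129): 0011111100
Gen 11 (rule 41): 1010000001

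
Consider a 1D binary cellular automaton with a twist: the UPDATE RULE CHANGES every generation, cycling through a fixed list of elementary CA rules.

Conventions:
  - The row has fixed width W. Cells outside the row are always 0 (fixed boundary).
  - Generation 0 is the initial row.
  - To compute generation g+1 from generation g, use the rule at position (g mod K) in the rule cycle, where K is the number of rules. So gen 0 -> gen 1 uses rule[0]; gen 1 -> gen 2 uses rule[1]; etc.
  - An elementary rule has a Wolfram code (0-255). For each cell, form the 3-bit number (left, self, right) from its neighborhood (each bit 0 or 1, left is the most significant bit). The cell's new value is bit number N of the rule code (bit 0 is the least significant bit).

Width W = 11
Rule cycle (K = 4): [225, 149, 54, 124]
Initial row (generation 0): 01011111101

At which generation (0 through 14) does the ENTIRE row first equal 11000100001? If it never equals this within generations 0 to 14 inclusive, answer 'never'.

Gen 0: 01011111101
Gen 1 (rule 225): 00101111110
Gen 2 (rule 149): 10100111101
Gen 3 (rule 54): 11111000011
Gen 4 (rule 124): 10001100011
Gen 5 (rule 225): 00100101001
Gen 6 (rule 149): 10110101101
Gen 7 (rule 54): 11001110011
Gen 8 (rule 124): 11101011011
Gen 9 (rule 225): 01110101101
Gen 10 (rule 149): 00100100001
Gen 11 (rule 54): 01111110011
Gen 12 (rule 124): 01000011011
Gen 13 (rule 225): 00011001101
Gen 14 (rule 149): 11000100001

Answer: 14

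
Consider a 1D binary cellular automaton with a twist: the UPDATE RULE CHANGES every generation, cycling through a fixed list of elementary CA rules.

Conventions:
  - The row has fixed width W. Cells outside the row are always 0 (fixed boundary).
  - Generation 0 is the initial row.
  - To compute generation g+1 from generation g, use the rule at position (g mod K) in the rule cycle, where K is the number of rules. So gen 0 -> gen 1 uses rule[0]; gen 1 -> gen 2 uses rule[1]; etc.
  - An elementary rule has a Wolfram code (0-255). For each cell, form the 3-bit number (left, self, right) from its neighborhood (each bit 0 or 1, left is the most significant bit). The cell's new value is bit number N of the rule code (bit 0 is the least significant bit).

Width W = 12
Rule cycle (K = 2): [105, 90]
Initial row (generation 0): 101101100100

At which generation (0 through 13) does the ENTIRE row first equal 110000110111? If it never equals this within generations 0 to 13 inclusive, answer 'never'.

Gen 0: 101101100100
Gen 1 (rule 105): 011111100001
Gen 2 (rule 90): 110000110010
Gen 3 (rule 105): 110110110000
Gen 4 (rule 90): 110110111000
Gen 5 (rule 105): 111111101011
Gen 6 (rule 90): 100000100011
Gen 7 (rule 105): 001110001011
Gen 8 (rule 90): 011011010011
Gen 9 (rule 105): 011111100011
Gen 10 (rule 90): 110000110111
Gen 11 (rule 105): 110110111101
Gen 12 (rule 90): 110110100100
Gen 13 (rule 105): 111111000001

Answer: 10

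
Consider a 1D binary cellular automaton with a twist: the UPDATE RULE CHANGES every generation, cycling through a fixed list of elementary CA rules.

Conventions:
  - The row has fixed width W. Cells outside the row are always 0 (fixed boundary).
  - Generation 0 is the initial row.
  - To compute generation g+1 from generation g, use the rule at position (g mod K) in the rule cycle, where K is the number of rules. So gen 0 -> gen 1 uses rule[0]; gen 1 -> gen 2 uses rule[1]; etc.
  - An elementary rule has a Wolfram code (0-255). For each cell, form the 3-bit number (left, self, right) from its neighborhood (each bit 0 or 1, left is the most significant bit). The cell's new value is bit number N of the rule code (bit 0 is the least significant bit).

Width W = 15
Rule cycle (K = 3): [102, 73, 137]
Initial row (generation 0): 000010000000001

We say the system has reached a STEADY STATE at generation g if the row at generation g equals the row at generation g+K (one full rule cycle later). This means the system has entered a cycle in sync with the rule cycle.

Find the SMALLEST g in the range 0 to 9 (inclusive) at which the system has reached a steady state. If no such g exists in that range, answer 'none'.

Answer: none

Derivation:
Gen 0: 000010000000001
Gen 1 (rule 102): 000110000000011
Gen 2 (rule 73): 110110111111011
Gen 3 (rule 137): 100100111110010
Gen 4 (rule 102): 101101000010110
Gen 5 (rule 73): 001100011000110
Gen 6 (rule 137): 101001010010100
Gen 7 (rule 102): 111011110111100
Gen 8 (rule 73): 101010010100101
Gen 9 (rule 137): 000000000000000
Gen 10 (rule 102): 000000000000000
Gen 11 (rule 73): 111111111111111
Gen 12 (rule 137): 111111111111110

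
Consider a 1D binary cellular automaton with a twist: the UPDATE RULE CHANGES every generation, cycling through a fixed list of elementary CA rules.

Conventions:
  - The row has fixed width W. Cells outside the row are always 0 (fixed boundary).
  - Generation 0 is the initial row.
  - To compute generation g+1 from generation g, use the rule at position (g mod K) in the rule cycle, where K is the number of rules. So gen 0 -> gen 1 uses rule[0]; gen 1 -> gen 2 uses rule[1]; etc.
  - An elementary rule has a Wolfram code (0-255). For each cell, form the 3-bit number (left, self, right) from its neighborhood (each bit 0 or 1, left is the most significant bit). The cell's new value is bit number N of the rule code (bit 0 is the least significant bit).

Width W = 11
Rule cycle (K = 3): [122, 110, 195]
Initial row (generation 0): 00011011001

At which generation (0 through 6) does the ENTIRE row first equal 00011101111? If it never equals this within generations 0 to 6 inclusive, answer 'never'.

Gen 0: 00011011001
Gen 1 (rule 122): 00111111110
Gen 2 (rule 110): 01100000010
Gen 3 (rule 195): 10101111100
Gen 4 (rule 122): 01011000110
Gen 5 (rule 110): 11111001110
Gen 6 (rule 195): 01111010110

Answer: never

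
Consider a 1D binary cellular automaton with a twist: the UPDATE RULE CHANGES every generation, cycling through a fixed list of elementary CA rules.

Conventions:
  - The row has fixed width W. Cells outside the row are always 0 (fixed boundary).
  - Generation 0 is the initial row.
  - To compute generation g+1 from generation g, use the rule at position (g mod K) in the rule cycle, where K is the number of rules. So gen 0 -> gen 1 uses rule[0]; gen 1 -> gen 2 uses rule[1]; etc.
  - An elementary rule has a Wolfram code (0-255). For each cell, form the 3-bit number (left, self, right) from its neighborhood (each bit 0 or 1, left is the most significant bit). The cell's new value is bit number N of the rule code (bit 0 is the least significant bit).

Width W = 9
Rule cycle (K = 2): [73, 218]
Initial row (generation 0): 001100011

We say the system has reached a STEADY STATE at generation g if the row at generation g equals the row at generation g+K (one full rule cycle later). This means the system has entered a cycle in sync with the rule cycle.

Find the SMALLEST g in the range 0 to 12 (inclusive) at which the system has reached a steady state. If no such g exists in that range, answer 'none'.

Answer: 0

Derivation:
Gen 0: 001100011
Gen 1 (rule 73): 101101011
Gen 2 (rule 218): 001100011
Gen 3 (rule 73): 101101011
Gen 4 (rule 218): 001100011
Gen 5 (rule 73): 101101011
Gen 6 (rule 218): 001100011
Gen 7 (rule 73): 101101011
Gen 8 (rule 218): 001100011
Gen 9 (rule 73): 101101011
Gen 10 (rule 218): 001100011
Gen 11 (rule 73): 101101011
Gen 12 (rule 218): 001100011
Gen 13 (rule 73): 101101011
Gen 14 (rule 218): 001100011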